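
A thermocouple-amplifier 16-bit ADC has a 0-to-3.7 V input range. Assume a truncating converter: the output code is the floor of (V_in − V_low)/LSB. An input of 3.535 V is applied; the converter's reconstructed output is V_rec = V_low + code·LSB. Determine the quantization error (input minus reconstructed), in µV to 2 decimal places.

LSB = 3.7/2^16 = 56.46 µV.
Scaled input = 62613.4486 LSBs, so code = 62613.
Code 62613 maps back to 0 + 62613×5.64575e-05 V = 3.5349747 V.
Difference: 2.53296e-05 V → 25.33 µV.

25.33 µV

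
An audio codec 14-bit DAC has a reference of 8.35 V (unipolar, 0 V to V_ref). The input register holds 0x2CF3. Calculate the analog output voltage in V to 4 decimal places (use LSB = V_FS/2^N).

5.8645 V

LSB = 8.35 V / 2^14 = 0.510 mV.
Code 0x2CF3 = 11507 decimal.
V_out = 0 + 11507 × 0.000509644 V = 5.86447 V.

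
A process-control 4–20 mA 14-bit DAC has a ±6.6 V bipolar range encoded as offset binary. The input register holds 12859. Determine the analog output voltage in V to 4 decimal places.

LSB = 13.2 V / 2^14 = 0.806 mV.
V_out = (−6.6) + 12859 × 0.000805664 V = 3.76003 V.

3.7600 V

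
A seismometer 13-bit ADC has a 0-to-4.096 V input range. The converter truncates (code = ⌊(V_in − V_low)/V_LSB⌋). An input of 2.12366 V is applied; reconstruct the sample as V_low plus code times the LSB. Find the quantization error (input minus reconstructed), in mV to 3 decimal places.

One LSB is 4.096 V / 8192 = 0.500 mV.
Scaled input = 4247.3200 LSBs, so code = 4247.
Code 4247 maps back to 0 + 4247×0.0005 V = 2.1235 V.
Difference: 0.00016 V → 0.160 mV.

0.160 mV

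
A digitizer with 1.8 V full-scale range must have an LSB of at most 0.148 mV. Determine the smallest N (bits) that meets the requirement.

Number of steps required ≥ 1.8 V / 0.148 mV = 12162.16.
Need 2^N ≥ 12162.16; 2^13 = 8192, 2^14 = 16384.
Minimum N = 14.

14 bits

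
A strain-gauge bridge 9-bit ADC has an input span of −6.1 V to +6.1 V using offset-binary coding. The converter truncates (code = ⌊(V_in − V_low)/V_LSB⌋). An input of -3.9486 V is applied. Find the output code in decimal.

LSB = 12.2 V / 512 = 23.828 mV.
(-3.9486 − (−6.1)) / 0.0238281 = 90.288 LSBs.
Floor → code 90.

code 90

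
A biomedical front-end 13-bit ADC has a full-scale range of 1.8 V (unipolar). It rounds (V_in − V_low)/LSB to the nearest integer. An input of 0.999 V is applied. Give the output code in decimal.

LSB = 1.8 V / 8192 = 219.73 µV.
Input sits at 4546.560 steps above V_low.
Round → code 4547.

code 4547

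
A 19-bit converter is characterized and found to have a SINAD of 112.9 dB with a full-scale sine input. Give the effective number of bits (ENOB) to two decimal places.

18.46 bits

ENOB = (SINAD − 1.76) / 6.02 = (112.9 − 1.76)/6.02 = 18.462.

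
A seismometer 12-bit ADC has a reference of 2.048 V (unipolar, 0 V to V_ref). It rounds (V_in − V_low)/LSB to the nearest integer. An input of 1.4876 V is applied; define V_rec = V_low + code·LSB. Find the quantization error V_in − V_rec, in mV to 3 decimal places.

0.100 mV

LSB = 2.048/2^12 = 0.500 mV.
(1.4876 − 0)/0.0005 = 2975.2000; round gives code 2975.
V_rec = 0 + 2975·0.0005 = 1.4875 V.
V_in − V_rec = 0.0001 V = 0.100 mV.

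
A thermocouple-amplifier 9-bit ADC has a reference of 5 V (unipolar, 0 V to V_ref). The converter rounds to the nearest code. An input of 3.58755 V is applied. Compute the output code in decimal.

Full-scale span = 5 V; LSB = 5/2^9 = 9.766 mV.
Input sits at 367.365 steps above V_low.
Round → code 367.

code 367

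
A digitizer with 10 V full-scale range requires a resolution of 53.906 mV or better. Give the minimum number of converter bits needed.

8 bits

Number of steps required ≥ 10 V / 53.906 mV = 185.51.
Need 2^N ≥ 185.51; 2^7 = 128, 2^8 = 256.
Minimum N = 8.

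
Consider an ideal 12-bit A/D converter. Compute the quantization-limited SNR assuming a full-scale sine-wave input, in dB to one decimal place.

SNR ≈ 6.02·N + 1.76 dB = 6.02·12 + 1.76 = 74.00 dB.

74.0 dB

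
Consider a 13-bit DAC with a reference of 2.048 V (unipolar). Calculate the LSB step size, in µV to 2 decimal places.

Full-scale span = 2.048 V.
LSB = 2.048 / 2^13 = 2.048 / 8192 = 0.00025 V = 250.00 µV.

250.00 µV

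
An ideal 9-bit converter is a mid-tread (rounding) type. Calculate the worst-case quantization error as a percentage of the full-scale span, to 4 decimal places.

Rounding → worst-case error = ½ LSB = V_FS/2^10, so 100/1024 = 0.0976562 % of full scale.

0.0977 %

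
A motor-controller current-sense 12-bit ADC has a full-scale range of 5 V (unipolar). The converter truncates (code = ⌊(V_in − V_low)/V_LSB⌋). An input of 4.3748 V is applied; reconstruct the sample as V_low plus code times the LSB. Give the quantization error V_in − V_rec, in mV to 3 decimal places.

1.021 mV

Step size: 5 V ÷ 2^12 = 1.221 mV.
(4.3748 − 0)/0.0012207 = 3583.8362; ⌊·⌋ gives code 3583.
V_rec = 0 + 3583·0.0012207 = 4.3737793 V.
V_in − V_rec = 0.0010207 V = 1.021 mV.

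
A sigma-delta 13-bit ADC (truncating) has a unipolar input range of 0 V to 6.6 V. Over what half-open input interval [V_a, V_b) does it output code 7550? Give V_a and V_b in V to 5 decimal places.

LSB = 6.6/2^13 = 0.806 mV.
V_a = V_low + 7550·LSB = 6.08276 V; V_b = V_low + 7551·LSB = 6.08357 V.

[6.08276 V, 6.08357 V)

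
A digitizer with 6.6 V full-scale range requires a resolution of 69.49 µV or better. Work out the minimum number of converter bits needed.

Number of steps required ≥ 6.6 V / 69.49 µV = 94977.69.
Need 2^N ≥ 94977.69; 2^16 = 65536, 2^17 = 131072.
Minimum N = 17.

17 bits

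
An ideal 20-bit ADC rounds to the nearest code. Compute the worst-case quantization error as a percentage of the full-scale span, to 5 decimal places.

0.00005 %

Rounding → worst-case error = ½ LSB = V_FS/2^21, so 100/2097152 = 4.76837e-05 % of full scale.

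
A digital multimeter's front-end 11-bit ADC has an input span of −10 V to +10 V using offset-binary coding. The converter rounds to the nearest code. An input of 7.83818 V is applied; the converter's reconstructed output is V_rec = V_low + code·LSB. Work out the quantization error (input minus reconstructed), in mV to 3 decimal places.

LSB = 20/2^11 = 9.766 mV.
(V_in − V_low)/LSB = (7.83818 − (−10))/0.00976562 = 1826.6296 → code 1827 (round).
V_rec = (−10) + 1827·0.00976562 = 7.8417969 V.
Difference: -0.00361687 V → -3.617 mV.

-3.617 mV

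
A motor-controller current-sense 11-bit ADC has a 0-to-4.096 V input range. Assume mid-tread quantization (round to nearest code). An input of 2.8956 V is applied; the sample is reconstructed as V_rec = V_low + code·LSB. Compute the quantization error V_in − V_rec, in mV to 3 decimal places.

Step size: 4.096 V ÷ 2^11 = 2.000 mV.
(2.8956 − 0)/0.002 = 1447.8000; round gives code 1448.
Code 1448 maps back to 0 + 1448×0.002 V = 2.896 V.
Difference: -0.0004 V → -0.400 mV.

-0.400 mV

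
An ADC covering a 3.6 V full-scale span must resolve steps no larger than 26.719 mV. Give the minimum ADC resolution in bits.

8 bits

Number of steps required ≥ 3.6 V / 26.719 mV = 134.74.
Need 2^N ≥ 134.74; 2^7 = 128, 2^8 = 256.
Minimum N = 8.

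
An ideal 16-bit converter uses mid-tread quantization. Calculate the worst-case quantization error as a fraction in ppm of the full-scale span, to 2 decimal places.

7.63 ppm

Rounding → worst-case error = ½ LSB = V_FS/2^17, so 1e+06/131072 = 7.62939 ppm of full scale.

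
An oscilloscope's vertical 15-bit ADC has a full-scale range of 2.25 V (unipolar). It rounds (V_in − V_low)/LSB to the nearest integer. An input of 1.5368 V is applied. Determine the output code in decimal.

Full-scale span = 2.25 V; LSB = 2.25/2^15 = 68.66 µV.
(1.5368 − 0) / 6.86646e-05 = 22381.272 LSBs.
Round → code 22381.

code 22381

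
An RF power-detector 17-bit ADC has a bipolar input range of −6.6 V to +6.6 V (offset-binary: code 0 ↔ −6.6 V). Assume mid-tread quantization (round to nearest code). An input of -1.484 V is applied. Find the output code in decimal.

Full-scale span = 13.2 V; LSB = 13.2/2^17 = 100.71 µV.
Input sits at 50800.330 steps above V_low.
So the output code is 50800.

code 50800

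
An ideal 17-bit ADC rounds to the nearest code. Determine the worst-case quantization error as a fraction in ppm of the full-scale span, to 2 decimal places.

3.81 ppm

Rounding → worst-case error = ½ LSB = V_FS/2^18, so 1e+06/262144 = 3.8147 ppm of full scale.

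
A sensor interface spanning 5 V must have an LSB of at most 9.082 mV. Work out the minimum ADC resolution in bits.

Number of steps required ≥ 5 V / 9.082 mV = 550.54.
Need 2^N ≥ 550.54; 2^9 = 512, 2^10 = 1024.
Minimum N = 10.

10 bits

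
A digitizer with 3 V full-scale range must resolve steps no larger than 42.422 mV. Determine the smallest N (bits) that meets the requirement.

7 bits

Number of steps required ≥ 3 V / 42.422 mV = 70.72.
Need 2^N ≥ 70.72; 2^6 = 64, 2^7 = 128.
Minimum N = 7.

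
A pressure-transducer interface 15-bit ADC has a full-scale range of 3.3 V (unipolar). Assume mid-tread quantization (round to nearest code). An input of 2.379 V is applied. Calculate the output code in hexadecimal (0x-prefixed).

code 0x5C47 (decimal 23623)

Full-scale span = 3.3 V; LSB = 3.3/2^15 = 100.71 µV.
(2.379 − 0) / 0.000100708 = 23622.749 LSBs.
round(23622.749) = 23623.
In hexadecimal (0x-prefixed): 0x5C47.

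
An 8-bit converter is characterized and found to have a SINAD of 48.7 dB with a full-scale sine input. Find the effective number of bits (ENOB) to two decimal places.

7.80 bits

ENOB = (SINAD − 1.76) / 6.02 = (48.7 − 1.76)/6.02 = 7.797.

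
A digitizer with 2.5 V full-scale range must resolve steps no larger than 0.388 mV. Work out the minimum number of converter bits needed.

13 bits

Number of steps required ≥ 2.5 V / 0.388 mV = 6443.30.
Need 2^N ≥ 6443.30; 2^12 = 4096, 2^13 = 8192.
Minimum N = 13.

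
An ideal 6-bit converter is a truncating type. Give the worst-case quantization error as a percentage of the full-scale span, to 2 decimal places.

Truncating → worst-case error = 1 LSB = V_FS/2^6, so 100/64 = 1.5625 % of full scale.

1.56 %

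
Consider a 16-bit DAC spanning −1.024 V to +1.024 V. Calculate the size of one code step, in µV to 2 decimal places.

Full-scale span = 2.048 V.
LSB = 2.048 / 2^16 = 2.048 / 65536 = 3.125e-05 V = 31.25 µV.

31.25 µV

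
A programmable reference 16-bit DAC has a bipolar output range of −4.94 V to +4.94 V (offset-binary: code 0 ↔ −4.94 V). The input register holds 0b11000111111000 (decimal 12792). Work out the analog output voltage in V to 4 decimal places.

-3.0115 V

LSB = 9.88 V / 2^16 = 150.76 µV.
Code 0b11000111111000 = 12792 decimal.
V_out = (−4.94) + 12792 × 0.000150757 V = -3.01152 V.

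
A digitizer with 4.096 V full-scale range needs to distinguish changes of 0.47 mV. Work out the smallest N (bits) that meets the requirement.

Number of steps required ≥ 4.096 V / 0.47 mV = 8714.89.
Need 2^N ≥ 8714.89; 2^13 = 8192, 2^14 = 16384.
Minimum N = 14.

14 bits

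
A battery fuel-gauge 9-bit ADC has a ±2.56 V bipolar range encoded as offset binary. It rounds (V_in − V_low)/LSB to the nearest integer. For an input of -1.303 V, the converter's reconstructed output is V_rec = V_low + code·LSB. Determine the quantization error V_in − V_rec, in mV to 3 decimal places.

-3.000 mV

LSB = 5.12/2^9 = 10.000 mV.
(-1.303 − (−2.56))/0.01 = 125.7000; round gives code 126.
V_rec = (−2.56) + 126·0.01 = -1.3 V.
Difference: -0.003 V → -3.000 mV.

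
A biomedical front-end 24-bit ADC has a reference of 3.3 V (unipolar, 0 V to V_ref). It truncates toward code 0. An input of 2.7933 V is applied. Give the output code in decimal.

code 14201150

LSB = 3.3 V / 16777216 = 0.20 µV.
Input sits at 14201150.743 steps above V_low.
Floor → code 14201150.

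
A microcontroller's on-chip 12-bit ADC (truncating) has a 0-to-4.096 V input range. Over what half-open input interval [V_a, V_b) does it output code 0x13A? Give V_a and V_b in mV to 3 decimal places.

LSB = 4.096/2^12 = 1.000 mV.
Code 0x13A = 314 decimal.
V_a = V_low + 314·LSB = 0.314 V; V_b = V_low + 315·LSB = 0.315 V.

[314.000 mV, 315.000 mV)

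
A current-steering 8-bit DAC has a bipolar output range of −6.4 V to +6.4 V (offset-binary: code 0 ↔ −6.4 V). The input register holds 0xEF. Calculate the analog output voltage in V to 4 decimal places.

LSB = 12.8 V / 2^8 = 50.000 mV.
Code 0xEF = 239 decimal.
V_out = (−6.4) + 239 × 0.05 V = 5.55 V.

5.5500 V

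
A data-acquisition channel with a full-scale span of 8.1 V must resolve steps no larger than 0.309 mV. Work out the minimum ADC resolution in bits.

15 bits

Number of steps required ≥ 8.1 V / 0.309 mV = 26213.59.
Need 2^N ≥ 26213.59; 2^14 = 16384, 2^15 = 32768.
Minimum N = 15.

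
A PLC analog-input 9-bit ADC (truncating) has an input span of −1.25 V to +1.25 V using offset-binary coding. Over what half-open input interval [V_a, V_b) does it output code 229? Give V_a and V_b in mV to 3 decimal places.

[-131.836 mV, -126.953 mV)

LSB = 2.5/2^9 = 4.883 mV.
V_a = V_low + 229·LSB = -0.131836 V; V_b = V_low + 230·LSB = -0.126953 V.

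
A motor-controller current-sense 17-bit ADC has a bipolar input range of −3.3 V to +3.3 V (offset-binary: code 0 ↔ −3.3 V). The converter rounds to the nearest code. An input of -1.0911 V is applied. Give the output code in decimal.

code 43867

LSB = 6.6 V / 131072 = 50.35 µV.
(-1.0911 − (−3.3)) / 5.0354e-05 = 43867.415 LSBs.
Round → code 43867.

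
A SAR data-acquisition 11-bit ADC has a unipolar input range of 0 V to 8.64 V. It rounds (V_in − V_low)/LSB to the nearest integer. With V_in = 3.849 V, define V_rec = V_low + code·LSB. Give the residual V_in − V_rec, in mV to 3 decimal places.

1.500 mV

LSB = 8.64/2^11 = 4.219 mV.
(3.849 − 0)/0.00421875 = 912.3556; round gives code 912.
V_rec = 0 + 912·0.00421875 = 3.8475 V.
Error = 3.849 − 3.8475 = 0.0015 V = 1.500 mV.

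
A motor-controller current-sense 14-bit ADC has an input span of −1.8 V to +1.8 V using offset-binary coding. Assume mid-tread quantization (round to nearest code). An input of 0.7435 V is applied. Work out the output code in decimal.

code 11576

With 16384 levels over 3.6 V, one step is 219.73 µV.
(V_in − V_low)/LSB = (0.7435 − (−1.8)) / 0.000219727 = 11575.751.
Round → code 11576.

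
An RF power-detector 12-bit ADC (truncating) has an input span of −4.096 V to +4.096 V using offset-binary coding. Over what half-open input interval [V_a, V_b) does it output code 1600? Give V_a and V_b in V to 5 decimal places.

LSB = 8.192/2^12 = 2.000 mV.
V_a = V_low + 1600·LSB = -0.896 V; V_b = V_low + 1601·LSB = -0.894 V.

[-0.89600 V, -0.89400 V)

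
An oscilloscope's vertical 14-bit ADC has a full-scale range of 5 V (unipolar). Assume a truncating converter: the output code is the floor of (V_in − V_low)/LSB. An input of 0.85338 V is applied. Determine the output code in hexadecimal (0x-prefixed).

Full-scale span = 5 V; LSB = 5/2^14 = 305.18 µV.
(V_in − V_low)/LSB = (0.85338 − 0) / 0.000305176 = 2796.356.
So the output code is 2796.
In hexadecimal (0x-prefixed): 0xAEC.

code 0xAEC (decimal 2796)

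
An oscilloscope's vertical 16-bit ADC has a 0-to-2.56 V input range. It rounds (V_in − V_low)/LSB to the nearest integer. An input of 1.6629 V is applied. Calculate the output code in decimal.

code 42570

With 65536 levels over 2.56 V, one step is 39.06 µV.
(V_in − V_low)/LSB = (1.6629 − 0) / 3.90625e-05 = 42570.240.
So the output code is 42570.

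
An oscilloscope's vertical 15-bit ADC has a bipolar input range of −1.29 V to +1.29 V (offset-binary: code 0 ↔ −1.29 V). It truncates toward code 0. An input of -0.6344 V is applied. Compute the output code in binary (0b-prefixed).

LSB = 2.58 V / 32768 = 78.74 µV.
(V_in − V_low)/LSB = (-0.6344 − (−1.29)) / 7.87354e-05 = 8326.628.
So the output code is 8326.
In binary (0b-prefixed): 0b10000010000110.

code 0b10000010000110 (decimal 8326)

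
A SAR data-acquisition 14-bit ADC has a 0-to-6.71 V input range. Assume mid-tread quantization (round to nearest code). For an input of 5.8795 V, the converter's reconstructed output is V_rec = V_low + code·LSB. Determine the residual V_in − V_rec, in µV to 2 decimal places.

One LSB is 6.71 V / 16384 = 409.55 µV.
Scaled input = 14356.1443 LSBs, so code = 14356.
Code 14356 maps back to 0 + 14356×0.000409546 V = 5.8794409 V.
Difference: 5.9082e-05 V → 59.08 µV.

59.08 µV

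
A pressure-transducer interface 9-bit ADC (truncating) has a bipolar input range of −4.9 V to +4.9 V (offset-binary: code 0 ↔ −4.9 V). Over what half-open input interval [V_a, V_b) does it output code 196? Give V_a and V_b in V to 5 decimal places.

LSB = 9.8/2^9 = 19.141 mV.
V_a = V_low + 196·LSB = -1.14844 V; V_b = V_low + 197·LSB = -1.1293 V.

[-1.14844 V, -1.12930 V)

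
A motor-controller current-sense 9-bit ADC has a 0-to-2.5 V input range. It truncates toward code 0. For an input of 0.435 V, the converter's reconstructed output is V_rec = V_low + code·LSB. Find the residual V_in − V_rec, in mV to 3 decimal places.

0.430 mV

One LSB is 2.5 V / 512 = 4.883 mV.
(0.435 − 0)/0.00488281 = 89.0880; ⌊·⌋ gives code 89.
V_rec = 0 + 89·0.00488281 = 0.43457031 V.
Error = 0.435 − 0.43457031 = 0.000429688 V = 0.430 mV.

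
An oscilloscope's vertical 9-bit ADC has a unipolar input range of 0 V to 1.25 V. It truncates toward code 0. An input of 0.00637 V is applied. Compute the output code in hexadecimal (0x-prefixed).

code 0x2 (decimal 2)

With 512 levels over 1.25 V, one step is 2.441 mV.
(V_in − V_low)/LSB = (0.00637 − 0) / 0.00244141 = 2.609.
So the output code is 2.
In hexadecimal (0x-prefixed): 0x2.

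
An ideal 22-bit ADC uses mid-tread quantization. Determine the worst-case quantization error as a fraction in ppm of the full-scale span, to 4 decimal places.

0.1192 ppm

Rounding → worst-case error = ½ LSB = V_FS/2^23, so 1e+06/8388608 = 0.119209 ppm of full scale.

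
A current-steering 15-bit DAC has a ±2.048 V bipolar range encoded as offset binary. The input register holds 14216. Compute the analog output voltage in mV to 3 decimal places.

-271.000 mV

LSB = 4.096 V / 2^15 = 125.00 µV.
V_out = (−2.048) + 14216 × 0.000125 V = -0.271 V.
= -271.000 mV.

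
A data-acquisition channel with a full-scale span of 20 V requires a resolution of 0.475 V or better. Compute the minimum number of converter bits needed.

6 bits

Number of steps required ≥ 20 V / 0.475 V = 42.11.
Need 2^N ≥ 42.11; 2^5 = 32, 2^6 = 64.
Minimum N = 6.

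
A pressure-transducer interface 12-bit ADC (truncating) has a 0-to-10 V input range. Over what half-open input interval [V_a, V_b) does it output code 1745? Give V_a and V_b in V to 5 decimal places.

[4.26025 V, 4.26270 V)

LSB = 10/2^12 = 2.441 mV.
V_a = V_low + 1745·LSB = 4.26025 V; V_b = V_low + 1746·LSB = 4.2627 V.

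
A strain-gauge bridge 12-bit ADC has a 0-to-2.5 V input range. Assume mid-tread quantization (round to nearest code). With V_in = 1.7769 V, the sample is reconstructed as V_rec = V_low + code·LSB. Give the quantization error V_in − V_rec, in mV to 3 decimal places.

Step size: 2.5 V ÷ 2^12 = 0.610 mV.
Scaled input = 2911.2730 LSBs, so code = 2911.
Code 2911 maps back to 0 + 2911×0.000610352 V = 1.7767334 V.
Difference: 0.000166602 V → 0.167 mV.

0.167 mV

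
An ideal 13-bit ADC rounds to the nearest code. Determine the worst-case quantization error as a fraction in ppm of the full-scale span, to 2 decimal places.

61.04 ppm

Rounding → worst-case error = ½ LSB = V_FS/2^14, so 1e+06/16384 = 61.0352 ppm of full scale.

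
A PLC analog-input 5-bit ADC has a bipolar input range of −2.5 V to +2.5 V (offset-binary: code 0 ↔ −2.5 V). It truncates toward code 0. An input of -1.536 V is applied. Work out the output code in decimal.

code 6

Full-scale span = 5 V; LSB = 5/2^5 = 156.250 mV.
Input sits at 6.170 steps above V_low.
Floor → code 6.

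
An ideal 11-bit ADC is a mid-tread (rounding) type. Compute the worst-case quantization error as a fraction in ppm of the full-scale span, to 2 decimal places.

244.14 ppm

Rounding → worst-case error = ½ LSB = V_FS/2^12, so 1e+06/4096 = 244.141 ppm of full scale.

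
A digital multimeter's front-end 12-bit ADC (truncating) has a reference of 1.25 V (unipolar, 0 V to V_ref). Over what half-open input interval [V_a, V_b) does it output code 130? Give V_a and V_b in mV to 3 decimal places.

[39.673 mV, 39.978 mV)

LSB = 1.25/2^12 = 305.18 µV.
V_a = V_low + 130·LSB = 0.0396729 V; V_b = V_low + 131·LSB = 0.039978 V.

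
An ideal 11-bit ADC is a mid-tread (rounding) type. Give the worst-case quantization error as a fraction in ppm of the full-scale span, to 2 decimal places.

244.14 ppm

Rounding → worst-case error = ½ LSB = V_FS/2^12, so 1e+06/4096 = 244.141 ppm of full scale.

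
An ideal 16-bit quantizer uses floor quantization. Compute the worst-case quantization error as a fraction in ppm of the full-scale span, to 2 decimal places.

Truncating → worst-case error = 1 LSB = V_FS/2^16, so 1e+06/65536 = 15.2588 ppm of full scale.

15.26 ppm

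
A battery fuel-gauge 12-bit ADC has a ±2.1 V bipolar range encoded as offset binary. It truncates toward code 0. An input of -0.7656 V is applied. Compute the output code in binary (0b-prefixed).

code 0b10100010101 (decimal 1301)

Full-scale span = 4.2 V; LSB = 4.2/2^12 = 1.025 mV.
(-0.7656 − (−2.1)) / 0.00102539 = 1301.358 LSBs.
So the output code is 1301.
In binary (0b-prefixed): 0b10100010101.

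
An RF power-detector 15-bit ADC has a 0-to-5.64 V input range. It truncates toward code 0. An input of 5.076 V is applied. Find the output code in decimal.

Full-scale span = 5.64 V; LSB = 5.64/2^15 = 172.12 µV.
(V_in − V_low)/LSB = (5.076 − 0) / 0.000172119 = 29491.200.
⌊·⌋(29491.200) = 29491.

code 29491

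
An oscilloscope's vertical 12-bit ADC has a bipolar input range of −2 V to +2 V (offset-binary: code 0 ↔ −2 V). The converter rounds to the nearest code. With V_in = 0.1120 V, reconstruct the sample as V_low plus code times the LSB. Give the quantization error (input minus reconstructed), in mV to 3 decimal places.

Step size: 4 V ÷ 2^12 = 0.977 mV.
(0.1120 − (−2))/0.000976562 = 2162.6880; round gives code 2163.
Code 2163 maps back to (−2) + 2163×0.000976562 V = 0.11230469 V.
V_in − V_rec = -0.000304687 V = -0.305 mV.

-0.305 mV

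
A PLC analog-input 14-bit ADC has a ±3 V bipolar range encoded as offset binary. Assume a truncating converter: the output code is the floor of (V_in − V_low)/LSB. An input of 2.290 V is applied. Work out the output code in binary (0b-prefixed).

With 16384 levels over 6 V, one step is 366.21 µV.
(V_in − V_low)/LSB = (2.290 − (−3)) / 0.000366211 = 14445.227.
⌊·⌋(14445.227) = 14445.
In binary (0b-prefixed): 0b11100001101101.

code 0b11100001101101 (decimal 14445)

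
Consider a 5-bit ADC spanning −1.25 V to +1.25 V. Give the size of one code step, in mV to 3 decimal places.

78.125 mV

Full-scale span = 2.5 V.
LSB = 2.5 / 2^5 = 2.5 / 32 = 0.078125 V = 78.125 mV.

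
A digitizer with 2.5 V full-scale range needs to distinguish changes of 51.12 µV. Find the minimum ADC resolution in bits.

16 bits

Number of steps required ≥ 2.5 V / 51.12 µV = 48904.54.
Need 2^N ≥ 48904.54; 2^15 = 32768, 2^16 = 65536.
Minimum N = 16.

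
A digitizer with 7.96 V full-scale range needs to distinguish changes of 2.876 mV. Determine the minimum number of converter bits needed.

Number of steps required ≥ 7.96 V / 2.876 mV = 2767.73.
Need 2^N ≥ 2767.73; 2^11 = 2048, 2^12 = 4096.
Minimum N = 12.

12 bits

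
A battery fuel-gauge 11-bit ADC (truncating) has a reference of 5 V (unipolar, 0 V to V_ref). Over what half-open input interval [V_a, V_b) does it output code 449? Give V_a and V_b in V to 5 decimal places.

LSB = 5/2^11 = 2.441 mV.
V_a = V_low + 449·LSB = 1.09619 V; V_b = V_low + 450·LSB = 1.09863 V.

[1.09619 V, 1.09863 V)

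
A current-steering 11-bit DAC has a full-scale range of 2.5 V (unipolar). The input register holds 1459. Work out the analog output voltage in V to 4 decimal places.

LSB = 2.5 V / 2^11 = 1.221 mV.
V_out = 0 + 1459 × 0.0012207 V = 1.78101 V.

1.7810 V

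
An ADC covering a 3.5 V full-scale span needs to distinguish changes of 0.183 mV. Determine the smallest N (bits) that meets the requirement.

15 bits

Number of steps required ≥ 3.5 V / 0.183 mV = 19125.68.
Need 2^N ≥ 19125.68; 2^14 = 16384, 2^15 = 32768.
Minimum N = 15.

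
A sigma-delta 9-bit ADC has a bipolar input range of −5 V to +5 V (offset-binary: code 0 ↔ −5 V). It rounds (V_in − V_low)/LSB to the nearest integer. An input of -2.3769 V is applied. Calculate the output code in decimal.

code 134

LSB = 10 V / 512 = 19.531 mV.
(V_in − V_low)/LSB = (-2.3769 − (−5)) / 0.0195312 = 134.303.
round(134.303) = 134.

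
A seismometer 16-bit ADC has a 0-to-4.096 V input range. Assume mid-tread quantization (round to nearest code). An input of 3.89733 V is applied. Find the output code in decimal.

code 62357

Full-scale span = 4.096 V; LSB = 4.096/2^16 = 62.50 µV.
(V_in − V_low)/LSB = (3.89733 − 0) / 6.25e-05 = 62357.280.
So the output code is 62357.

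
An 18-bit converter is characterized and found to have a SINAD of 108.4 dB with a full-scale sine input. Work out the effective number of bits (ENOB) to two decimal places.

ENOB = (SINAD − 1.76) / 6.02 = (108.4 − 1.76)/6.02 = 17.714.

17.71 bits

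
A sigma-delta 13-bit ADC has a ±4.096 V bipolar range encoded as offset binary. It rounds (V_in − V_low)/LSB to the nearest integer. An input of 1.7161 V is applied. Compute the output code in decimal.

Full-scale span = 8.192 V; LSB = 8.192/2^13 = 1.000 mV.
(V_in − V_low)/LSB = (1.7161 − (−4.096)) / 0.001 = 5812.100.
Round → code 5812.

code 5812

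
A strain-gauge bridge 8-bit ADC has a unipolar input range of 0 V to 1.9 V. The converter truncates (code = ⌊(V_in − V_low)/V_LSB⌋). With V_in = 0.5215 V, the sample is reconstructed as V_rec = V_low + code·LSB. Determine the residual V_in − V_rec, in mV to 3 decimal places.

LSB = 1.9/2^8 = 7.422 mV.
(V_in − V_low)/LSB = (0.5215 − 0)/0.00742187 = 70.2653 → code 70 (floor).
V_rec = 0 + 70·0.00742187 = 0.51953125 V.
V_in − V_rec = 0.00196875 V = 1.969 mV.

1.969 mV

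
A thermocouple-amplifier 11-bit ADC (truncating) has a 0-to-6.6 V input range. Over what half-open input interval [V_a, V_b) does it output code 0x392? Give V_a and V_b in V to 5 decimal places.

[2.94551 V, 2.94873 V)

LSB = 6.6/2^11 = 3.223 mV.
Code 0x392 = 914 decimal.
V_a = V_low + 914·LSB = 2.94551 V; V_b = V_low + 915·LSB = 2.94873 V.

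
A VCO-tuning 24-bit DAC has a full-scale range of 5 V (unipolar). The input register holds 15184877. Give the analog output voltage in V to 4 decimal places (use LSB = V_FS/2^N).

LSB = 5 V / 2^24 = 0.30 µV.
V_out = 0 + 15184877 × 2.98023e-07 V = 4.52545 V.

4.5254 V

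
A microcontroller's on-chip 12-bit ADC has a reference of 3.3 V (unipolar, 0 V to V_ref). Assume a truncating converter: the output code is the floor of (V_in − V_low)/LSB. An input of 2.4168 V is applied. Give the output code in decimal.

code 2999

Full-scale span = 3.3 V; LSB = 3.3/2^12 = 0.806 mV.
Input sits at 2999.761 steps above V_low.
So the output code is 2999.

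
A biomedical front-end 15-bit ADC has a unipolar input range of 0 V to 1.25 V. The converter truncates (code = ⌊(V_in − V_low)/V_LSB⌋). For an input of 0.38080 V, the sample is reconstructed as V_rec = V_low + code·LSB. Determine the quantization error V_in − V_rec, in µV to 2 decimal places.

16.92 µV

LSB = 1.25/2^15 = 38.15 µV.
(0.38080 − 0)/3.8147e-05 = 9982.4435; ⌊·⌋ gives code 9982.
Code 9982 maps back to 0 + 9982×3.8147e-05 V = 0.38078308 V.
Error = 0.38080 − 0.38078308 = 1.69189e-05 V = 16.92 µV.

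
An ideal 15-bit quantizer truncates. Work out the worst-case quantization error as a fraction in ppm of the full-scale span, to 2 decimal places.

30.52 ppm

Truncating → worst-case error = 1 LSB = V_FS/2^15, so 1e+06/32768 = 30.5176 ppm of full scale.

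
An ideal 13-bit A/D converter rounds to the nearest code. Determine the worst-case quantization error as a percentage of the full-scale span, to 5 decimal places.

0.00610 %

Rounding → worst-case error = ½ LSB = V_FS/2^14, so 100/16384 = 0.00610352 % of full scale.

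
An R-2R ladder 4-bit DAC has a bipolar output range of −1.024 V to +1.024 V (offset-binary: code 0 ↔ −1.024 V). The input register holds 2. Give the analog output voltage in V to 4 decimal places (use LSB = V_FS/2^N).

LSB = 2.048 V / 2^4 = 128.000 mV.
V_out = (−1.024) + 2 × 0.128 V = -0.768 V.

-0.7680 V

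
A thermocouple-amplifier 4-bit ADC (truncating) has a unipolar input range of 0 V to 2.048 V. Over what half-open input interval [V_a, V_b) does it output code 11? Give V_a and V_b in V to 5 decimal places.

LSB = 2.048/2^4 = 128.000 mV.
V_a = V_low + 11·LSB = 1.408 V; V_b = V_low + 12·LSB = 1.536 V.

[1.40800 V, 1.53600 V)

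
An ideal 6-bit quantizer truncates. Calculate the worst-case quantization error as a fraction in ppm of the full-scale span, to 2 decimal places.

Truncating → worst-case error = 1 LSB = V_FS/2^6, so 1e+06/64 = 15625 ppm of full scale.

15625.00 ppm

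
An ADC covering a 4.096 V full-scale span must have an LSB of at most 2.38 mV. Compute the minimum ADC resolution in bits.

11 bits

Number of steps required ≥ 4.096 V / 2.38 mV = 1721.01.
Need 2^N ≥ 1721.01; 2^10 = 1024, 2^11 = 2048.
Minimum N = 11.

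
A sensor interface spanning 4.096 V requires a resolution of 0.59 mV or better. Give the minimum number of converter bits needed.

13 bits

Number of steps required ≥ 4.096 V / 0.59 mV = 6942.37.
Need 2^N ≥ 6942.37; 2^12 = 4096, 2^13 = 8192.
Minimum N = 13.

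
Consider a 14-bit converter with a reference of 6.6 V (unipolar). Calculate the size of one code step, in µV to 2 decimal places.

Full-scale span = 6.6 V.
LSB = 6.6 / 2^14 = 6.6 / 16384 = 0.000402832 V = 402.83 µV.

402.83 µV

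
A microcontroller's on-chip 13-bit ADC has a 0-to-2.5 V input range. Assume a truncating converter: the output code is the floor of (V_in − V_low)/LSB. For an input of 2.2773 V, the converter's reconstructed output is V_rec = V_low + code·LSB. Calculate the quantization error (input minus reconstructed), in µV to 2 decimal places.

LSB = 2.5/2^13 = 305.18 µV.
(V_in − V_low)/LSB = (2.2773 − 0)/0.000305176 = 7462.2566 → code 7462 (floor).
V_rec = 0 + 7462·0.000305176 = 2.2772217 V.
Difference: 7.83203e-05 V → 78.32 µV.

78.32 µV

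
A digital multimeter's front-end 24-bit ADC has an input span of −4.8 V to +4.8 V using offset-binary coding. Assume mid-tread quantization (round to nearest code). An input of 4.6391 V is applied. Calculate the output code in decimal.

LSB = 9.6 V / 16777216 = 0.57 µV.
Input sits at 16496022.869 steps above V_low.
Round → code 16496023.

code 16496023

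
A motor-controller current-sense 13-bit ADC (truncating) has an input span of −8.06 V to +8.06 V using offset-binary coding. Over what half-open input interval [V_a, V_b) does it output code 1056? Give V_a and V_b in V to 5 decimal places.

[-5.98203 V, -5.98006 V)

LSB = 16.12/2^13 = 1.968 mV.
V_a = V_low + 1056·LSB = -5.98203 V; V_b = V_low + 1057·LSB = -5.98006 V.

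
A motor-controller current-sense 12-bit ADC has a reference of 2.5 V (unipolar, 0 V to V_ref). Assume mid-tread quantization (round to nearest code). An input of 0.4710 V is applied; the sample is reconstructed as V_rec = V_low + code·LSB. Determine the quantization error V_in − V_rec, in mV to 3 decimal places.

-0.191 mV

LSB = 2.5/2^12 = 0.610 mV.
Scaled input = 771.6864 LSBs, so code = 772.
Reconstructed: 0.47119141 V.
Difference: -0.000191406 V → -0.191 mV.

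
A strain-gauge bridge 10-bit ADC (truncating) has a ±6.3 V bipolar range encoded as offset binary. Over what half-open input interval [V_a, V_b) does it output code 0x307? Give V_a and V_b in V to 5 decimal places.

[3.23613 V, 3.24844 V)

LSB = 12.6/2^10 = 12.305 mV.
Code 0x307 = 775 decimal.
V_a = V_low + 775·LSB = 3.23613 V; V_b = V_low + 776·LSB = 3.24844 V.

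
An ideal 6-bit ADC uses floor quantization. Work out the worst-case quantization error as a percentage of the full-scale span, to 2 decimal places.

Truncating → worst-case error = 1 LSB = V_FS/2^6, so 100/64 = 1.5625 % of full scale.

1.56 %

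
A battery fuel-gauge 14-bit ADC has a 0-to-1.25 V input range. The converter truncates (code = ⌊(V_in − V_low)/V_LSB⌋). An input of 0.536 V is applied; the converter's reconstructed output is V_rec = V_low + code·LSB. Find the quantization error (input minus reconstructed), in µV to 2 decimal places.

35.03 µV

LSB = 1.25/2^14 = 76.29 µV.
(V_in − V_low)/LSB = (0.536 − 0)/7.62939e-05 = 7025.4592 → code 7025 (floor).
Reconstructed: 0.53596497 V.
Difference: 3.50342e-05 V → 35.03 µV.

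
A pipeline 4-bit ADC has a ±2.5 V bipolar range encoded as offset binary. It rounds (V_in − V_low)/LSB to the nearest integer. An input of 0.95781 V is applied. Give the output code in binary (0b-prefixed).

code 0b1011 (decimal 11)

Full-scale span = 5 V; LSB = 5/2^4 = 312.500 mV.
Input sits at 11.065 steps above V_low.
So the output code is 11.
In binary (0b-prefixed): 0b1011.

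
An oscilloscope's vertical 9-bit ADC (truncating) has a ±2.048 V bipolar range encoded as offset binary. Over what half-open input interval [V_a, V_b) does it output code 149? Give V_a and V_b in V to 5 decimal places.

LSB = 4.096/2^9 = 8.000 mV.
V_a = V_low + 149·LSB = -0.856 V; V_b = V_low + 150·LSB = -0.848 V.

[-0.85600 V, -0.84800 V)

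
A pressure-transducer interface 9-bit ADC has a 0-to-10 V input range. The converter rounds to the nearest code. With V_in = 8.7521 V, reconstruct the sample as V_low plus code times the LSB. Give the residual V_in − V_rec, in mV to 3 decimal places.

2.100 mV

Step size: 10 V ÷ 2^9 = 19.531 mV.
(8.7521 − 0)/0.0195312 = 448.1075; round gives code 448.
Code 448 maps back to 0 + 448×0.0195312 V = 8.75 V.
V_in − V_rec = 0.0021 V = 2.100 mV.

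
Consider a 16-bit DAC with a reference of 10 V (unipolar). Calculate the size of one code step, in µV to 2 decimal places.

Full-scale span = 10 V.
LSB = 10 / 2^16 = 10 / 65536 = 0.000152588 V = 152.59 µV.

152.59 µV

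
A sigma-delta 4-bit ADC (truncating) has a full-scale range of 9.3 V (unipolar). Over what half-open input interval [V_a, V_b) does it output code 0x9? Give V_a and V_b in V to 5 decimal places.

LSB = 9.3/2^4 = 0.5813 V.
Code 0x9 = 9 decimal.
V_a = V_low + 9·LSB = 5.23125 V; V_b = V_low + 10·LSB = 5.8125 V.

[5.23125 V, 5.81250 V)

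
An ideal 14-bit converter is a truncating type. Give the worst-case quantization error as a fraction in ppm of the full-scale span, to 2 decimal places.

Truncating → worst-case error = 1 LSB = V_FS/2^14, so 1e+06/16384 = 61.0352 ppm of full scale.

61.04 ppm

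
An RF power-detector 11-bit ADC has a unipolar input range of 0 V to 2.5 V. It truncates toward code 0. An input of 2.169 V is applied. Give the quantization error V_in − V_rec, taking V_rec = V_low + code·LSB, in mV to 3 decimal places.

1.031 mV

Step size: 2.5 V ÷ 2^11 = 1.221 mV.
(V_in − V_low)/LSB = (2.169 − 0)/0.0012207 = 1776.8448 → code 1776 (floor).
Reconstructed: 2.1679688 V.
V_in − V_rec = 0.00103125 V = 1.031 mV.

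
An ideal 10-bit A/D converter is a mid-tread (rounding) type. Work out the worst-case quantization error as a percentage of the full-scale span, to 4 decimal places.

0.0488 %

Rounding → worst-case error = ½ LSB = V_FS/2^11, so 100/2048 = 0.0488281 % of full scale.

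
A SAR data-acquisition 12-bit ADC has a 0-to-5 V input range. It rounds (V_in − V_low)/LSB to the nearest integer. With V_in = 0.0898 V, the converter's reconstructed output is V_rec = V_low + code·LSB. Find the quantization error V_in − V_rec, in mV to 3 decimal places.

LSB = 5/2^12 = 1.221 mV.
Scaled input = 73.5642 LSBs, so code = 74.
V_rec = 0 + 74·0.0012207 = 0.090332031 V.
V_in − V_rec = -0.000532031 V = -0.532 mV.

-0.532 mV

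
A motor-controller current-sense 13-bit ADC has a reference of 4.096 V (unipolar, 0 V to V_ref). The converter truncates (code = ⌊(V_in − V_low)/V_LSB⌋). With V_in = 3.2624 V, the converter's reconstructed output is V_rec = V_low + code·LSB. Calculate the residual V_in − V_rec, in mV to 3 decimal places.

One LSB is 4.096 V / 8192 = 0.500 mV.
Scaled input = 6524.8000 LSBs, so code = 6524.
Code 6524 maps back to 0 + 6524×0.0005 V = 3.262 V.
Difference: 0.0004 V → 0.400 mV.

0.400 mV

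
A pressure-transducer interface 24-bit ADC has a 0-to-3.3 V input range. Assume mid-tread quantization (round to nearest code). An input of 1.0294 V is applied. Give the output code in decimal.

Full-scale span = 3.3 V; LSB = 3.3/2^24 = 0.20 µV.
Input sits at 5233474.591 steps above V_low.
round(5233474.591) = 5233475.

code 5233475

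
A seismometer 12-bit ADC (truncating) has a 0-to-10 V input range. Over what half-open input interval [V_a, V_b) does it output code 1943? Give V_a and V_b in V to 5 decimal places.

LSB = 10/2^12 = 2.441 mV.
V_a = V_low + 1943·LSB = 4.74365 V; V_b = V_low + 1944·LSB = 4.74609 V.

[4.74365 V, 4.74609 V)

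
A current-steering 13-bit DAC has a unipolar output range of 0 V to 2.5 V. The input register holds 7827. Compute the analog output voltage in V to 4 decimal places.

2.3886 V

LSB = 2.5 V / 2^13 = 305.18 µV.
V_out = 0 + 7827 × 0.000305176 V = 2.38861 V.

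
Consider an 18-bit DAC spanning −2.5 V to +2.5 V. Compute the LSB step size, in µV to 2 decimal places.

Full-scale span = 5 V.
LSB = 5 / 2^18 = 5 / 262144 = 1.90735e-05 V = 19.07 µV.

19.07 µV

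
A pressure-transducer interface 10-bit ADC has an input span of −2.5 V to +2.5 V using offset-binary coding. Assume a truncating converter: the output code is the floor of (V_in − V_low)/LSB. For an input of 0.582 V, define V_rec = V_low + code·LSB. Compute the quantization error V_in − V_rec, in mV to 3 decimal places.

Step size: 5 V ÷ 2^10 = 4.883 mV.
Scaled input = 631.1936 LSBs, so code = 631.
V_rec = (−2.5) + 631·0.00488281 = 0.58105469 V.
V_in − V_rec = 0.000945312 V = 0.945 mV.

0.945 mV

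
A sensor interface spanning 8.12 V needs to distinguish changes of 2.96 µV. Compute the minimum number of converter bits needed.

22 bits

Number of steps required ≥ 8.12 V / 2.96 µV = 2743243.24.
Need 2^N ≥ 2743243.24; 2^21 = 2097152, 2^22 = 4194304.
Minimum N = 22.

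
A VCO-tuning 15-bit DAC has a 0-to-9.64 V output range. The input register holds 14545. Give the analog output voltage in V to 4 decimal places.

LSB = 9.64 V / 2^15 = 294.19 µV.
V_out = 0 + 14545 × 0.000294189 V = 4.27899 V.

4.2790 V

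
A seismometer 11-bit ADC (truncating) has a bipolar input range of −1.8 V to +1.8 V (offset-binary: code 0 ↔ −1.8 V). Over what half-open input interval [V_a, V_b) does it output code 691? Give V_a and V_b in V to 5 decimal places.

[-0.58535 V, -0.58359 V)

LSB = 3.6/2^11 = 1.758 mV.
V_a = V_low + 691·LSB = -0.585352 V; V_b = V_low + 692·LSB = -0.583594 V.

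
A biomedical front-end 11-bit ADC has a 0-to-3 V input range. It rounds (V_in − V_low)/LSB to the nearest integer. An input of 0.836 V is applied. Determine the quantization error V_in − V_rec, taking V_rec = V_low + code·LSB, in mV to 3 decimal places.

LSB = 3/2^11 = 1.465 mV.
(0.836 − 0)/0.00146484 = 570.7093; round gives code 571.
Code 571 maps back to 0 + 571×0.00146484 V = 0.83642578 V.
V_in − V_rec = -0.000425781 V = -0.426 mV.

-0.426 mV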